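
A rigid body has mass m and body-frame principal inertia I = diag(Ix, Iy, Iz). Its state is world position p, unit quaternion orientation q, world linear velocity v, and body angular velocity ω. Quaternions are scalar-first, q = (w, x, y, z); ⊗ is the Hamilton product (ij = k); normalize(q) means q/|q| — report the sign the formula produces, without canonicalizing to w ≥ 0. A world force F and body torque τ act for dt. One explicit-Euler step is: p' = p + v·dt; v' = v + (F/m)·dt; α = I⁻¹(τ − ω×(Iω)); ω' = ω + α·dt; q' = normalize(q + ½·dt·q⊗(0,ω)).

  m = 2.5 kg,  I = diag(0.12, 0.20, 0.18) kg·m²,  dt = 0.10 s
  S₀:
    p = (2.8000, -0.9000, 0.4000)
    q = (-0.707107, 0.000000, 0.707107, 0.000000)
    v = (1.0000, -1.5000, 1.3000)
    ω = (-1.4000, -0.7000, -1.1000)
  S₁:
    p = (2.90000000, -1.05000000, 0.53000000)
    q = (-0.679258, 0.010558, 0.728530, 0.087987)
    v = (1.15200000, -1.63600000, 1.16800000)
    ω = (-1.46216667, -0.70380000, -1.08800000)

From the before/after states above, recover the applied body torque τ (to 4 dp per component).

Δω = ω₁−ω₀ = (-0.06216667, -0.00380000, 0.01200000)
gyro term ω₀×Iω₀ = (-0.0154, -0.0924, 0.0784)
applied torque τ = (-0.0900, -0.1000, 0.1000)

τ = (-0.0900, -0.1000, 0.1000)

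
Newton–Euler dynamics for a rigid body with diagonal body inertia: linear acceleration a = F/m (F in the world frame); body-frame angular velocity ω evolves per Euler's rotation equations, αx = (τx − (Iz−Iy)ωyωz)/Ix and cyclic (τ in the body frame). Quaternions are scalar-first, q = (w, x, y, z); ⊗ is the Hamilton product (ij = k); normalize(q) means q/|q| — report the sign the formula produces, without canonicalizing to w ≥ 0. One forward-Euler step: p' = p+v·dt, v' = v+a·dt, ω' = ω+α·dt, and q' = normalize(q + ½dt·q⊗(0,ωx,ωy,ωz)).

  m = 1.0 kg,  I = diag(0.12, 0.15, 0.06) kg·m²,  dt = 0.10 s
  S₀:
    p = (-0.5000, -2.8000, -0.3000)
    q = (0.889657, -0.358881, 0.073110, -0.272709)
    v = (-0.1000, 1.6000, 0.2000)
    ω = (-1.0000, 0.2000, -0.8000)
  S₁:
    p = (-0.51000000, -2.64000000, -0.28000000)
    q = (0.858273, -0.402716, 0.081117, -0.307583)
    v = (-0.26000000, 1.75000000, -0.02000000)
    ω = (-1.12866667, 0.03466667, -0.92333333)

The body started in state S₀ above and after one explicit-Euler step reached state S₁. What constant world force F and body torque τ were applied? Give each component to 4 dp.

velocity change Δv = (-0.16000000, 0.15000000, -0.22000000)
F = m·Δv/dt = (-1.6000, 1.5000, -2.2000)
ω₁ − ω₀ = (-0.12866667, -0.16533333, -0.12333333)
τ = I·(Δω/dt) + ω₀×(Iω₀) = (-0.1400, -0.2000, -0.0800)

F = (-1.6000, 1.5000, -2.2000)
τ = (-0.1400, -0.2000, -0.0800)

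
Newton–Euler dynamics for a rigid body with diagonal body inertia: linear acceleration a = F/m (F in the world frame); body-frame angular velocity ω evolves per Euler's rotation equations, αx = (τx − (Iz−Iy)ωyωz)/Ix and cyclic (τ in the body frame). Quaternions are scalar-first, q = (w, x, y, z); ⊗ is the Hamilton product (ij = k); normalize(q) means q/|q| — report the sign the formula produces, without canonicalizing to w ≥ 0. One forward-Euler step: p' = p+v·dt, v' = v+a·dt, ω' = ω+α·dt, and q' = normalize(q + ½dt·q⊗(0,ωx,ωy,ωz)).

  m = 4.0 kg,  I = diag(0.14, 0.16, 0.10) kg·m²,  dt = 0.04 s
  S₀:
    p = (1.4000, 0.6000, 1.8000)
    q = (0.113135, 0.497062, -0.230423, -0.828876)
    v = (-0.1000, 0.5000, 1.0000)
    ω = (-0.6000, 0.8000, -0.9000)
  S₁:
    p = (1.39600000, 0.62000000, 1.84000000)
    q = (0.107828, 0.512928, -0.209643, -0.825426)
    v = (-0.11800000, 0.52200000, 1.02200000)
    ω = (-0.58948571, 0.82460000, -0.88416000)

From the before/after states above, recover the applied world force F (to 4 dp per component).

F = (-1.8000, 2.2000, 2.2000)

velocity change Δv = (-0.01800000, 0.02200000, 0.02200000)
applied force F = (-1.8000, 2.2000, 2.2000)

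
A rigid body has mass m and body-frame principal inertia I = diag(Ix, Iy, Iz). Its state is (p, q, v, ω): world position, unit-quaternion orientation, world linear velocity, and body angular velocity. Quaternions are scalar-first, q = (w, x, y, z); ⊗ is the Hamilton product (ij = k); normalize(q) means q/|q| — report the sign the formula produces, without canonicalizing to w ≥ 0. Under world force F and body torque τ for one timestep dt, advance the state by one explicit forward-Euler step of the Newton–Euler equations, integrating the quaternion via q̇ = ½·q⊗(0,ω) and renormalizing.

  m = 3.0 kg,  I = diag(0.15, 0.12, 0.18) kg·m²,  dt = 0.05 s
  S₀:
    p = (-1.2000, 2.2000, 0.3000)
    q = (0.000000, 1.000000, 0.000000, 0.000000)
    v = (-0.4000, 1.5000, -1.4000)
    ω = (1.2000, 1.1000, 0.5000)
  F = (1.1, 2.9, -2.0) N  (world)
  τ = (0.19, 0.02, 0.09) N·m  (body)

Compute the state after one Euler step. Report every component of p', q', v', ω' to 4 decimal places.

p' = (-1.2200, 2.2750, 0.2300)
q' = (-0.0300, 0.9991, -0.0125, 0.0275)
v' = (-0.3817, 1.5483, -1.4333)
ω' = (1.2523, 1.1158, 0.5360)

ω×(Iω) gyroscopic = (0.0330, -0.0180, -0.0396)
α = I⁻¹(τ − ω×Iω) = (1.0467, 0.3167, 0.7200)
ω' = ω + α·dt = (1.2523, 1.1158, 0.5360)
q⊗(0,ω) = (-1.2000000, 0.0000000, -0.5000000, 1.1000000)
q + ½dt·q⊗(0,ω), renormalized = (-0.0300, 0.9991, -0.0125, 0.0275)
new position p' = (-1.2200, 2.2750, 0.2300)
new velocity v' = (-0.3817, 1.5483, -1.4333)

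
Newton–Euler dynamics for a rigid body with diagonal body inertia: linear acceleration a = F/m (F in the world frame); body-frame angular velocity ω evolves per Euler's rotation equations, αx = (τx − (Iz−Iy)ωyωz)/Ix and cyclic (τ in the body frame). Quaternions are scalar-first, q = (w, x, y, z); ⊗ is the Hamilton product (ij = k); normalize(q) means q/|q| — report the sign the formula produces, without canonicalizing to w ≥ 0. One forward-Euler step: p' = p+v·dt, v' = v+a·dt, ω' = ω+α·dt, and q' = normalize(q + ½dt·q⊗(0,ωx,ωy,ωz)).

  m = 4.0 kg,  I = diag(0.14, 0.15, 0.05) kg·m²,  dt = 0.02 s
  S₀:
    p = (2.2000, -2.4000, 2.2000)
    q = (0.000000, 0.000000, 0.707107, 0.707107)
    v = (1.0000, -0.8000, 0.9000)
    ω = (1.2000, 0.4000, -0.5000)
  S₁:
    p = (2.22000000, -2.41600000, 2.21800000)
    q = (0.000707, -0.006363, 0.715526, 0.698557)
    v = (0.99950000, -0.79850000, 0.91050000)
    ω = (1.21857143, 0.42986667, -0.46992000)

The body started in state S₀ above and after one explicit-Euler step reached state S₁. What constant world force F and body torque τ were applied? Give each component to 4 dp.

rate change Δω = (0.01857143, 0.02986667, 0.03008000)
ω₀×(Iω₀) = (0.0200, -0.0540, 0.0048)
I·α + gyro = (0.1500, 0.1700, 0.0800)
Δv = v₁−v₀ = (-0.00050000, 0.00150000, 0.01050000)
F = m·Δv/dt = (-0.1000, 0.3000, 2.1000)

F = (-0.1000, 0.3000, 2.1000)
τ = (0.1500, 0.1700, 0.0800)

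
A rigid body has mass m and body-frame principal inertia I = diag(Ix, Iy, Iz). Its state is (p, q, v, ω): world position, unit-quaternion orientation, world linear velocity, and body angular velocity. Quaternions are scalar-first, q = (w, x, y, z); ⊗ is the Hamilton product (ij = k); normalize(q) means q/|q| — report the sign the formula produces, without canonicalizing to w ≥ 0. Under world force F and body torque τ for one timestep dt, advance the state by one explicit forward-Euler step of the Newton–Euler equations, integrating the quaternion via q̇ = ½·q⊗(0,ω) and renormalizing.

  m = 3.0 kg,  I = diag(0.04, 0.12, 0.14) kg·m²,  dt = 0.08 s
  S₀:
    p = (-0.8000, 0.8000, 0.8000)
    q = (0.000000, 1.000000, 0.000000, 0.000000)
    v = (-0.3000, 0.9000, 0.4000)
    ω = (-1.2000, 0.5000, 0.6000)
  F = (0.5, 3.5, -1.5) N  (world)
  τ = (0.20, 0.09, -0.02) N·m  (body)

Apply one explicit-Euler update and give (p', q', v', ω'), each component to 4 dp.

a = F/m = (0.1667, 1.1667, -0.5000)
new position p' = (-0.8240, 0.8720, 0.8320)
new velocity v' = (-0.2867, 0.9933, 0.3600)
(τ − ω×Iω)/I = (4.8500, 0.1500, 0.2000)
ω + α·dt = (-0.8120, 0.5120, 0.6160)
2q̇ = q⊗(0,ω) = (1.2000000, 0.0000000, -0.6000000, 0.5000000)
q' = normalize(q + ½dt·q⊗(0,ω)) = (0.0479, 0.9984, -0.0240, 0.0200)

p' = (-0.8240, 0.8720, 0.8320)
q' = (0.0479, 0.9984, -0.0240, 0.0200)
v' = (-0.2867, 0.9933, 0.3600)
ω' = (-0.8120, 0.5120, 0.6160)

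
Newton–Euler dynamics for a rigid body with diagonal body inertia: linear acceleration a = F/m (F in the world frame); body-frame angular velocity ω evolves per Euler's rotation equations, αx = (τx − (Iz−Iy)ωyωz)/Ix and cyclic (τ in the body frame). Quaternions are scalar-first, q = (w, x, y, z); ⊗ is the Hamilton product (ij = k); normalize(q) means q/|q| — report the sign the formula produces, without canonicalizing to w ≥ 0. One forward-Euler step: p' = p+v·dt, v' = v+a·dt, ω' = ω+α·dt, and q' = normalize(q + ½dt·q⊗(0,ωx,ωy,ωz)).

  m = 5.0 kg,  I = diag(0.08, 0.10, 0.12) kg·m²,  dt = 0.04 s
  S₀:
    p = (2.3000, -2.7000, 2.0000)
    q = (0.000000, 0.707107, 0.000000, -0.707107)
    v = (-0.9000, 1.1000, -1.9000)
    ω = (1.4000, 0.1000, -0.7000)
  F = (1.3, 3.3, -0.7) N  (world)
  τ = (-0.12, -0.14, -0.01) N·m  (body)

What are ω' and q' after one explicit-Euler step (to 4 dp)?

ω' = (1.3407, 0.0283, -0.7043)
q' = (-0.0297, 0.7082, -0.0099, -0.7053)

angular accel α = (-1.4825, -1.7920, -0.1067)
new body rate ω' = (1.3407, 0.0283, -0.7043)
q⊗(0,ω) = (-1.4849247, 0.0707107, -0.4949749, 0.0707107)
q' = normalize(q + ½dt·q⊗(0,ω)) = (-0.0297, 0.7082, -0.0099, -0.7053)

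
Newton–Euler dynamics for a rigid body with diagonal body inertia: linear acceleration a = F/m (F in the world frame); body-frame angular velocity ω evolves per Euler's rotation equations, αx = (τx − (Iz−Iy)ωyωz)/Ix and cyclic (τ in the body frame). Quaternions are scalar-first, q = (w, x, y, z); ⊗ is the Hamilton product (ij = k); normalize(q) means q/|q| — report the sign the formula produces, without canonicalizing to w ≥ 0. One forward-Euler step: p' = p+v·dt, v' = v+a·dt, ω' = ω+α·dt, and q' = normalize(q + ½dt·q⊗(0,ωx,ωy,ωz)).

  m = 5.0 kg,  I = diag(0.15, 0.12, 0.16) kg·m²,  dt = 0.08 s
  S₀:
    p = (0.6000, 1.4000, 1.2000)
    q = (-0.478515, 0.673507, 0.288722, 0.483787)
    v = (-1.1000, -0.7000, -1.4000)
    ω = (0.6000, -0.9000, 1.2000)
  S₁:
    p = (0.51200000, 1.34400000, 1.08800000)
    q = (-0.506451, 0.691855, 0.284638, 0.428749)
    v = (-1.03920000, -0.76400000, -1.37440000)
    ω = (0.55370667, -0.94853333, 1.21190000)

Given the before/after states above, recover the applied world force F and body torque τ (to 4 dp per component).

F = (3.8000, -4.0000, 1.6000)
τ = (-0.1300, -0.0800, 0.0400)

Δv = v₁−v₀ = (0.06080000, -0.06400000, 0.02560000)
F = m·Δv/dt = (3.8000, -4.0000, 1.6000)
Δω = ω₁−ω₀ = (-0.04629333, -0.04853333, 0.01190000)
precession coupling = (-0.0432, -0.0072, 0.0162)
τ = I·(Δω/dt) + ω₀×(Iω₀) = (-0.1300, -0.0800, 0.0400)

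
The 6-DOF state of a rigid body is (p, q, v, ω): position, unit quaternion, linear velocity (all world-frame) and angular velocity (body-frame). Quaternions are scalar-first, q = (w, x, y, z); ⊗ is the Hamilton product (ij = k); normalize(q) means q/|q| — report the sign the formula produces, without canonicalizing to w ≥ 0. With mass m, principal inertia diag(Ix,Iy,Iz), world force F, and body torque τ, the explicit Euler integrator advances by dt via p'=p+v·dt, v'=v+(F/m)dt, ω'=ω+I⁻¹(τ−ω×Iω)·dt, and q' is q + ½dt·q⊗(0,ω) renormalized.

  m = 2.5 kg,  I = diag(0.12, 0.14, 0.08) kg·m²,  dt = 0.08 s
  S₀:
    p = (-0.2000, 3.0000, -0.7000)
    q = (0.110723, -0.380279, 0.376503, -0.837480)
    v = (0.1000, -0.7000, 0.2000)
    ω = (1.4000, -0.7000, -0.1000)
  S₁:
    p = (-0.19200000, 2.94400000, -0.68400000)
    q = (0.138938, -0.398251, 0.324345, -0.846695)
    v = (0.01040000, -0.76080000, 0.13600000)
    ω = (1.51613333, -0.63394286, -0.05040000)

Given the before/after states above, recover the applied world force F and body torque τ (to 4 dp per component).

F = (-2.8000, -1.9000, -2.0000)
τ = (0.1700, 0.1100, 0.0300)

Δv = v₁−v₀ = (-0.08960000, -0.06080000, -0.06400000)
F = m·Δv/dt = (-2.8000, -1.9000, -2.0000)
ω₁ − ω₀ = (0.11613333, 0.06605714, 0.04960000)
gyro term ω₀×Iω₀ = (-0.0042, -0.0056, -0.0196)
applied torque τ = (0.1700, 0.1100, 0.0300)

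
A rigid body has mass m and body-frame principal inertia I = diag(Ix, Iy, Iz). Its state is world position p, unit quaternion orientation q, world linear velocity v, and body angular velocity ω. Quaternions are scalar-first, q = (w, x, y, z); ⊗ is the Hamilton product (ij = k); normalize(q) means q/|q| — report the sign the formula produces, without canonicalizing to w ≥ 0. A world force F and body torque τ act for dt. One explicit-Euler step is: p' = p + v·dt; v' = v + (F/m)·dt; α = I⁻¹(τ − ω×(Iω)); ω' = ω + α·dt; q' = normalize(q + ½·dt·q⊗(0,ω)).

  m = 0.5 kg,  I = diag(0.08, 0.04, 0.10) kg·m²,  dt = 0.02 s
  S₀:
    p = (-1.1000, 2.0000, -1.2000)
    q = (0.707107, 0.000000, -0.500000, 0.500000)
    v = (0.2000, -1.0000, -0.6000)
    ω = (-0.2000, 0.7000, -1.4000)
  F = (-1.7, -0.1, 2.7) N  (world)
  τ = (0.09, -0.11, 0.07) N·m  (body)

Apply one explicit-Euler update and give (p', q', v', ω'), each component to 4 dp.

p' = (-1.0960, 1.9800, -1.2120)
q' = (0.7175, 0.0021, -0.4960, 0.4890)
v' = (0.1320, -1.0040, -0.4920)
ω' = (-0.1628, 0.6478, -1.3871)

precession coupling ω×(Iω) = (-0.0588, -0.0056, 0.0056)
angular accel α = (1.8600, -2.6100, 0.6440)
ω' = ω + α·dt = (-0.1628, 0.6478, -1.3871)
2q̇ = q⊗(0,ω) = (1.0500000, 0.2085786, 0.3949749, -1.0899498)
q + ½dt·q⊗(0,ω), renormalized = (0.7175, 0.0021, -0.4960, 0.4890)
new position p' = (-1.0960, 1.9800, -1.2120)
v' = v + a·dt = (0.1320, -1.0040, -0.4920)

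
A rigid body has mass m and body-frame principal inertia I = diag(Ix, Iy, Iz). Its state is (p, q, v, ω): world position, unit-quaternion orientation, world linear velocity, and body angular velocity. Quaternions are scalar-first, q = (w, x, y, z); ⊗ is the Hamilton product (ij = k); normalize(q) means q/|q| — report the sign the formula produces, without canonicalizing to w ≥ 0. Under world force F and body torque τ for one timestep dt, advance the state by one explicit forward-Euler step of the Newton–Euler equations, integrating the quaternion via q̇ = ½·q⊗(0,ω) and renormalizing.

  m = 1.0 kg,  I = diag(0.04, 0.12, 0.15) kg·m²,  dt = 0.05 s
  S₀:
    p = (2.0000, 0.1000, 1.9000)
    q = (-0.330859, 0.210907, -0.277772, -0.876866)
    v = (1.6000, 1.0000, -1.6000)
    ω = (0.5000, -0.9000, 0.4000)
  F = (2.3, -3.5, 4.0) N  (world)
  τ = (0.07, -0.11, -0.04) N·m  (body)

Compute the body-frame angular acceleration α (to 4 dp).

α = (2.0200, -0.7333, -0.0267)

gyro term ω×Iω = (-0.0108, -0.0220, -0.0360)
angular accel α = (2.0200, -0.7333, -0.0267)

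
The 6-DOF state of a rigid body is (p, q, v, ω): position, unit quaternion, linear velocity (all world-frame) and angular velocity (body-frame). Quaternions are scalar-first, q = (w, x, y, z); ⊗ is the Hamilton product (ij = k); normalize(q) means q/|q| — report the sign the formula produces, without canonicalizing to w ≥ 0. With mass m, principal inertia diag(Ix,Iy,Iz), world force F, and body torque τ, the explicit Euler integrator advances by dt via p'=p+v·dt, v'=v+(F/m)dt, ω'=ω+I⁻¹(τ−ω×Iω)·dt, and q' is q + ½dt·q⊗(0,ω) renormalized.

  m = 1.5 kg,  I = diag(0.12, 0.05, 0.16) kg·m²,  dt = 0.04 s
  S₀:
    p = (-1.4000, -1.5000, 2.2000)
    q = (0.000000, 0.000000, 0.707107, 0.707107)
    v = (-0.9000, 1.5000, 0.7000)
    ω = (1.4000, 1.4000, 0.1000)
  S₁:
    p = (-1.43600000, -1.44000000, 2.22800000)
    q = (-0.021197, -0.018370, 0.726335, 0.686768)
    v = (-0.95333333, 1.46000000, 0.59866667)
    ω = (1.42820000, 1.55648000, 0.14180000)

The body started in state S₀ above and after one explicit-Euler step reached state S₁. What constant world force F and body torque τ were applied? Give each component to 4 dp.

v₁ − v₀ = (-0.05333333, -0.04000000, -0.10133333)
m·(v₁−v₀)/dt = (-2.0000, -1.5000, -3.8000)
rate change Δω = (0.02820000, 0.15648000, 0.04180000)
τ = I·(Δω/dt) + ω₀×(Iω₀) = (0.1000, 0.1900, 0.0300)

F = (-2.0000, -1.5000, -3.8000)
τ = (0.1000, 0.1900, 0.0300)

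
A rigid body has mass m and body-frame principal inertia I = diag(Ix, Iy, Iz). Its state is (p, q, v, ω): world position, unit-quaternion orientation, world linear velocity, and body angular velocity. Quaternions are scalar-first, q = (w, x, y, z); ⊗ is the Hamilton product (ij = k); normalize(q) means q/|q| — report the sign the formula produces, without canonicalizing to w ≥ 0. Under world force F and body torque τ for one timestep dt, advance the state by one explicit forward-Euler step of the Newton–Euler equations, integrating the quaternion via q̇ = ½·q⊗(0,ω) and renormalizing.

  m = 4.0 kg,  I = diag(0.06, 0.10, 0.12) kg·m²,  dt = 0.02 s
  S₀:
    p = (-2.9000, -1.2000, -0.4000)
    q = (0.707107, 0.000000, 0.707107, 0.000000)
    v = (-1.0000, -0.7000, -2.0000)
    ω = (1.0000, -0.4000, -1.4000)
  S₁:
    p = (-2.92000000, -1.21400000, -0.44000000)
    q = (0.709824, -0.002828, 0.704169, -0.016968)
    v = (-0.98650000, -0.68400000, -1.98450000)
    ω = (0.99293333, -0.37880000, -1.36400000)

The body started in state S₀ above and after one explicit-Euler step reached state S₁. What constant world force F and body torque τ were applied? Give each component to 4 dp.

rate change Δω = (-0.00706667, 0.02120000, 0.03600000)
ω₀×(Iω₀) = (0.0112, 0.0840, -0.0160)
applied torque τ = (-0.0100, 0.1900, 0.2000)
Δv = v₁−v₀ = (0.01350000, 0.01600000, 0.01550000)
F = m·Δv/dt = (2.7000, 3.2000, 3.1000)

F = (2.7000, 3.2000, 3.1000)
τ = (-0.0100, 0.1900, 0.2000)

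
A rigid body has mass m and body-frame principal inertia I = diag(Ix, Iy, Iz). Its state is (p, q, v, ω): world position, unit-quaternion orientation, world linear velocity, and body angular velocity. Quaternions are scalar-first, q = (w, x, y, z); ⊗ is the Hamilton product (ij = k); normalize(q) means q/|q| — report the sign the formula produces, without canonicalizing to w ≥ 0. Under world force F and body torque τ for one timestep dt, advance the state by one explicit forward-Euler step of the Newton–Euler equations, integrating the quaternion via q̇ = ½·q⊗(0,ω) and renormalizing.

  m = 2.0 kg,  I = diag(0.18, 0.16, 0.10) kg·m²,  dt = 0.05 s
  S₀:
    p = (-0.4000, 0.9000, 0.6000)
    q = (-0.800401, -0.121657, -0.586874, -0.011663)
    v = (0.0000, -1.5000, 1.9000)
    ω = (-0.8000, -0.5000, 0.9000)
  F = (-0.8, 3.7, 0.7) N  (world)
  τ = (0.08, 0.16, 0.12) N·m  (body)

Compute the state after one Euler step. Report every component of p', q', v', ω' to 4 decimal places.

p' = (-0.4000, 0.8250, 0.6950)
q' = (-0.8095, -0.1189, -0.5736, -0.0399)
v' = (-0.0200, -1.4075, 1.9175)
ω' = (-0.7853, -0.4320, 0.9640)

ω×(Iω) gyroscopic = (0.0270, -0.0576, -0.0080)
angular accel α = (0.2944, 1.3600, 1.2800)
ω' = ω + α·dt = (-0.7853, -0.4320, 0.9640)
Hamilton product q⊗(0,ω) = (-0.3802659, 0.1063027, 0.5190222, -1.1290316)
q' = normalize(q + ½dt·q⊗(0,ω)) = (-0.8095, -0.1189, -0.5736, -0.0399)
linear accel F/m = (-0.4000, 1.8500, 0.3500)
p + v·dt = (-0.4000, 0.8250, 0.6950)
v + (F/m)dt = (-0.0200, -1.4075, 1.9175)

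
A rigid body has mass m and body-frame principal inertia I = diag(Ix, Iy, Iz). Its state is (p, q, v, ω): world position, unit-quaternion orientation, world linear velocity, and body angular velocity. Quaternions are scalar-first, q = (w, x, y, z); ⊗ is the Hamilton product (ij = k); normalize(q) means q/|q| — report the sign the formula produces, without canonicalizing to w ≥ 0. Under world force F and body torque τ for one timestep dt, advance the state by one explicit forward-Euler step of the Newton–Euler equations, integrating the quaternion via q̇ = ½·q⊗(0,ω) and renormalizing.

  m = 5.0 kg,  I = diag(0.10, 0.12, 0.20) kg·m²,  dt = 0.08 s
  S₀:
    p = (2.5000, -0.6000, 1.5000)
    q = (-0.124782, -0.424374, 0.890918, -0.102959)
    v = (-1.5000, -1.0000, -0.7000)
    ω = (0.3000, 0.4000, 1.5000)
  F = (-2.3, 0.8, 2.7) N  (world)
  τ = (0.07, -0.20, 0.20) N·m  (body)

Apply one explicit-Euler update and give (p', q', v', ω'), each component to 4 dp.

a = (-0.4600, 0.1600, 0.5400)
new position p' = (2.3800, -0.6800, 1.4440)
v + (F/m)dt = (-1.5368, -0.9872, -0.6568)
α = I⁻¹(τ − ω×Iω) = (0.2200, -1.2917, 0.9880)
ω + α·dt = (0.3176, 0.2967, 1.5790)
q⊗(0,ω) = (-0.0746165, 1.3401260, 0.5557605, -0.6241980)
updated quaternion q' = (-0.1275, -0.3700, 0.9113, -0.1277)

p' = (2.3800, -0.6800, 1.4440)
q' = (-0.1275, -0.3700, 0.9113, -0.1277)
v' = (-1.5368, -0.9872, -0.6568)
ω' = (0.3176, 0.2967, 1.5790)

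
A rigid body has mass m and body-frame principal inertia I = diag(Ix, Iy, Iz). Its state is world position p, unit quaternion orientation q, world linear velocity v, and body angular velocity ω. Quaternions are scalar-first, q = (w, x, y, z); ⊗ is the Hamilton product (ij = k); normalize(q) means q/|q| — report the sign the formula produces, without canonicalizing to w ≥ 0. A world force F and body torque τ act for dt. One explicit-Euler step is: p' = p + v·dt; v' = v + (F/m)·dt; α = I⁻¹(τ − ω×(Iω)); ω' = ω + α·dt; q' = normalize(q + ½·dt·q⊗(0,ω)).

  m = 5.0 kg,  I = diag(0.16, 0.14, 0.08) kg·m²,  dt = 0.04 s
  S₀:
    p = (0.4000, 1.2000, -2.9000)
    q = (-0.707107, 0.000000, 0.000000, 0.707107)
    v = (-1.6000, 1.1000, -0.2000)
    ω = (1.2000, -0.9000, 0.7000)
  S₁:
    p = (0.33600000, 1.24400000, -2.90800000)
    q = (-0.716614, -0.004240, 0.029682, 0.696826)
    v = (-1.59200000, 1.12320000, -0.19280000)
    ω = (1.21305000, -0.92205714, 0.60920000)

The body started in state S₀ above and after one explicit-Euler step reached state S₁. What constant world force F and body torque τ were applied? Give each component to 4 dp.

F = (1.0000, 2.9000, 0.9000)
τ = (0.0900, -0.0100, -0.1600)

ω₁ − ω₀ = (0.01305000, -0.02205714, -0.09080000)
gyro term ω₀×Iω₀ = (0.0378, 0.0672, 0.0216)
I·α + gyro = (0.0900, -0.0100, -0.1600)
Δv = v₁−v₀ = (0.00800000, 0.02320000, 0.00720000)
F = m·Δv/dt = (1.0000, 2.9000, 0.9000)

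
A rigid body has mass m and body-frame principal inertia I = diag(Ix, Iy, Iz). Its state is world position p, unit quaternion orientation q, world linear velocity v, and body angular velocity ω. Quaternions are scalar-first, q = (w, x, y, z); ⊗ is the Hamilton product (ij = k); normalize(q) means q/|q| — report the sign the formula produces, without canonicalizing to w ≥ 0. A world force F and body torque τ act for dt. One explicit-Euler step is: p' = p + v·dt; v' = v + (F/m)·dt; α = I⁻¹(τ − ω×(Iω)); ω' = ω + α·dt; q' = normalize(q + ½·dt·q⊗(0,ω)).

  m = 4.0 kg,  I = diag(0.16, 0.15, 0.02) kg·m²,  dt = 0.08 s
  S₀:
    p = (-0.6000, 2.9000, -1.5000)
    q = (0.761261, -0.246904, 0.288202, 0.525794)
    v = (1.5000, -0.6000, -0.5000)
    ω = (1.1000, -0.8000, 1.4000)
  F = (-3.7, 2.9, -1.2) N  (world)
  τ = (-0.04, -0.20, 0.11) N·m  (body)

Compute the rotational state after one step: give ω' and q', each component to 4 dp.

ω' = (1.0072, -1.0217, 1.8048)
q' = (0.7496, -0.1799, 0.2999, 0.5619)

ω×(Iω) gyroscopic = (0.1456, 0.2156, 0.0088)
α = I⁻¹(τ − ω×Iω) = (-1.1600, -2.7707, 5.0600)
ω + α·dt = (1.0072, -1.0217, 1.8048)
q⊗(0,ω) = (-0.2339556, 1.6615051, 0.3150302, 0.9462664)
q' = normalize(q + ½dt·q⊗(0,ω)) = (0.7496, -0.1799, 0.2999, 0.5619)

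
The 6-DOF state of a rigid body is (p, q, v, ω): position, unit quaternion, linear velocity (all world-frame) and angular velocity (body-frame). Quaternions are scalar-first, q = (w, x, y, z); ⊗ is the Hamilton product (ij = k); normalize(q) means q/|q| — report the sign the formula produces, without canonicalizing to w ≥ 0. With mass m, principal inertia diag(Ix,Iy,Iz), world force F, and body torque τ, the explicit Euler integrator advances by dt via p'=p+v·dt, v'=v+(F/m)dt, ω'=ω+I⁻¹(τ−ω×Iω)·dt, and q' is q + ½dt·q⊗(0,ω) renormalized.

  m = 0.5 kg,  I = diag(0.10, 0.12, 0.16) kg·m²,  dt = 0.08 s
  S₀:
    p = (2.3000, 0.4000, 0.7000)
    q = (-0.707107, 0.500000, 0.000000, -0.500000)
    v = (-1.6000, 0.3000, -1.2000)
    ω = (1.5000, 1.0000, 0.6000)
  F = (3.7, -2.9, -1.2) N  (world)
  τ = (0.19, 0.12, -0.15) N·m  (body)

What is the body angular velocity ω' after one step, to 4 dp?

ω' = (1.6328, 1.1160, 0.5100)

angular accel α = (1.6600, 1.4500, -1.1250)
new body rate ω' = (1.6328, 1.1160, 0.5100)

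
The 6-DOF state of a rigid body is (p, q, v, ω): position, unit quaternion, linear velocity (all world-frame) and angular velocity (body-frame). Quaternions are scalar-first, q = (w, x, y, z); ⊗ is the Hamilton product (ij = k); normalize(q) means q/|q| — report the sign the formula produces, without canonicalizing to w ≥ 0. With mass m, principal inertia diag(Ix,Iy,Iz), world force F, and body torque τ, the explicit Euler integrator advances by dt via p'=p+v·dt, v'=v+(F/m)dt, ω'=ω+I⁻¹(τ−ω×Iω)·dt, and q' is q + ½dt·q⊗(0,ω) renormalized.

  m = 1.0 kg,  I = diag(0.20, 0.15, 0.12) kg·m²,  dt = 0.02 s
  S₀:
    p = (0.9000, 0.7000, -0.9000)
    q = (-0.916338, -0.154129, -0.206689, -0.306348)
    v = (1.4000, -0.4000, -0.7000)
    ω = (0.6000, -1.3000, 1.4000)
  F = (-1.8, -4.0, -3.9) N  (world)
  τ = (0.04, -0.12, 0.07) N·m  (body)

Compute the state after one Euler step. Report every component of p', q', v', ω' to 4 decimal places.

p' = (0.9280, 0.6920, -0.9140)
q' = (-0.9136, -0.1665, -0.1944, -0.3159)
v' = (1.3640, -0.4800, -0.7780)
ω' = (0.5985, -1.3250, 1.4052)

(τ − ω×Iω)/I = (-0.0730, -1.2480, 0.2583)
ω + α·dt = (0.5985, -1.3250, 1.4052)
2q̇ = q⊗(0,ω) = (0.2526689, -1.2374198, 1.2232112, -0.9584921)
q + ½dt·q⊗(0,ω), renormalized = (-0.9136, -0.1665, -0.1944, -0.3159)
a = F/m = (-1.8000, -4.0000, -3.9000)
p' = p + v·dt = (0.9280, 0.6920, -0.9140)
new velocity v' = (1.3640, -0.4800, -0.7780)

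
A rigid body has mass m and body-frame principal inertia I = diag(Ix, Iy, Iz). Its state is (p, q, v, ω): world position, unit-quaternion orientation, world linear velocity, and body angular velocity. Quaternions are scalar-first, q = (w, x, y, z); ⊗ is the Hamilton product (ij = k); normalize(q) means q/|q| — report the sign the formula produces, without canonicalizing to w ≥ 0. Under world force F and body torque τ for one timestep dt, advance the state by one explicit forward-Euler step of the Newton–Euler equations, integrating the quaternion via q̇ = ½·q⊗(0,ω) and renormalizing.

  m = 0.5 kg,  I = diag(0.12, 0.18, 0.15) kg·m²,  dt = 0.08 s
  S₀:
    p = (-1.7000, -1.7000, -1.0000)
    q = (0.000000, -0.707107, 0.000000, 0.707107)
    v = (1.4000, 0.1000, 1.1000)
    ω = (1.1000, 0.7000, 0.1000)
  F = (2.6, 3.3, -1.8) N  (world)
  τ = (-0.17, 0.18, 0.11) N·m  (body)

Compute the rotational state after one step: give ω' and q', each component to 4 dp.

ω' = (0.9881, 0.7815, 0.1340)
q' = (0.0282, -0.7259, 0.0339, 0.6864)

(τ − ω×Iω)/I = (-1.3992, 1.0183, 0.4253)
new body rate ω' = (0.9881, 0.7815, 0.1340)
Hamilton product q⊗(0,ω) = (0.7071070, -0.4949749, 0.8485284, -0.4949749)
updated quaternion q' = (0.0282, -0.7259, 0.0339, 0.6864)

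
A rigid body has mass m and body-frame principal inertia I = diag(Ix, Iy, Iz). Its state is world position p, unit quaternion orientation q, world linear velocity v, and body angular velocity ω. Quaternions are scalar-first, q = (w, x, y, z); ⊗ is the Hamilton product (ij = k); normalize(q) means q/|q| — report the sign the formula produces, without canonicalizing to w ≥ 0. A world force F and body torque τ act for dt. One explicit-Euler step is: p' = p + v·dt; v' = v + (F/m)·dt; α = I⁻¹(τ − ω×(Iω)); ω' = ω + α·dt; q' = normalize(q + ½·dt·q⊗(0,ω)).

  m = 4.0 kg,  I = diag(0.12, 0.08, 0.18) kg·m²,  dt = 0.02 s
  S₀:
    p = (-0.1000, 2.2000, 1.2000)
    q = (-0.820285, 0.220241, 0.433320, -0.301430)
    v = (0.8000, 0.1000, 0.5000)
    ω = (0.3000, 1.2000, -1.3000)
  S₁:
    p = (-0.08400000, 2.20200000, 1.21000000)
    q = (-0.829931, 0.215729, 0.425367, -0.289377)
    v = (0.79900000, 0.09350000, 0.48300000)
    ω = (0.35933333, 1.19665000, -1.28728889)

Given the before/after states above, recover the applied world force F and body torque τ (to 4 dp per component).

Δv = v₁−v₀ = (-0.00100000, -0.00650000, -0.01700000)
F = m·Δv/dt = (-0.2000, -1.3000, -3.4000)
rate change Δω = (0.05933333, -0.00335000, 0.01271111)
I·α + gyro = (0.2000, 0.0100, 0.1000)

F = (-0.2000, -1.3000, -3.4000)
τ = (0.2000, 0.0100, 0.1000)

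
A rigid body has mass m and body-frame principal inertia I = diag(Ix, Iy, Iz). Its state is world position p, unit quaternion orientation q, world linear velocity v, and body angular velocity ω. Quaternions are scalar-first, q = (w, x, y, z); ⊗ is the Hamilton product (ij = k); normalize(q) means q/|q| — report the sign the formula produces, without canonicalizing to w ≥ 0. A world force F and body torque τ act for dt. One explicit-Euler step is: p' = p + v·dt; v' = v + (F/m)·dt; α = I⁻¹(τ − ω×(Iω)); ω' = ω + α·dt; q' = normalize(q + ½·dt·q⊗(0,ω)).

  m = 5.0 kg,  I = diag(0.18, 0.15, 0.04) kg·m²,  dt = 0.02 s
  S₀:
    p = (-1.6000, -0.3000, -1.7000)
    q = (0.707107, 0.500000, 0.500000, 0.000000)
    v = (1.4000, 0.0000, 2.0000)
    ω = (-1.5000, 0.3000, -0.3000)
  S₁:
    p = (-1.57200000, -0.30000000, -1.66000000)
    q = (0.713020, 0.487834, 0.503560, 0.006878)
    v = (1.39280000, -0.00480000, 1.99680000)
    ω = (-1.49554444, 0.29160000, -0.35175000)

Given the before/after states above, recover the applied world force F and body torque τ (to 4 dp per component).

v₁ − v₀ = (-0.00720000, -0.00480000, -0.00320000)
F = m·Δv/dt = (-1.8000, -1.2000, -0.8000)
ω₁ − ω₀ = (0.00445556, -0.00840000, -0.05175000)
precession coupling = (0.0099, 0.0630, 0.0135)
I·α + gyro = (0.0500, 0.0000, -0.0900)

F = (-1.8000, -1.2000, -0.8000)
τ = (0.0500, 0.0000, -0.0900)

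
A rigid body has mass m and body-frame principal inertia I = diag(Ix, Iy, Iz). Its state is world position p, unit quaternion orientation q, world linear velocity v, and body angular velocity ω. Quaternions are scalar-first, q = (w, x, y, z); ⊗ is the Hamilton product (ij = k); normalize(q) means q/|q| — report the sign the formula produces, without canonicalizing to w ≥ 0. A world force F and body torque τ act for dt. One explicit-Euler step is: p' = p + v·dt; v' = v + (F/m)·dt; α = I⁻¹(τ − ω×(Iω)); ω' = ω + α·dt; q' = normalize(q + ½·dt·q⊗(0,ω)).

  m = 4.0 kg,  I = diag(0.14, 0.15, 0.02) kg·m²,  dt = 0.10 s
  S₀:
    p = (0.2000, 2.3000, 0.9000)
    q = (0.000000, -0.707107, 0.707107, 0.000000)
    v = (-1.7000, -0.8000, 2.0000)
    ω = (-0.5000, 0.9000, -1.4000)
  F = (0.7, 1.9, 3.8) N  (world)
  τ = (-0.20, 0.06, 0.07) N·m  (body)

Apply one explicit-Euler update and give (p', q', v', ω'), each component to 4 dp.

a = F/m = (0.1750, 0.4750, 0.9500)
new position p' = (0.0300, 2.2200, 1.1000)
v' = v + a·dt = (-1.6825, -0.7525, 2.0950)
precession coupling ω×(Iω) = (0.1638, 0.0840, -0.0045)
α = I⁻¹(τ − ω×Iω) = (-2.5986, -0.1600, 3.7250)
ω + α·dt = (-0.7599, 0.8840, -1.0275)
2q̇ = q⊗(0,ω) = (-0.9899498, -0.9899498, -0.9899498, -0.2828428)
q + ½dt·q⊗(0,ω), renormalized = (-0.0493, -0.7538, 0.6551, -0.0141)

p' = (0.0300, 2.2200, 1.1000)
q' = (-0.0493, -0.7538, 0.6551, -0.0141)
v' = (-1.6825, -0.7525, 2.0950)
ω' = (-0.7599, 0.8840, -1.0275)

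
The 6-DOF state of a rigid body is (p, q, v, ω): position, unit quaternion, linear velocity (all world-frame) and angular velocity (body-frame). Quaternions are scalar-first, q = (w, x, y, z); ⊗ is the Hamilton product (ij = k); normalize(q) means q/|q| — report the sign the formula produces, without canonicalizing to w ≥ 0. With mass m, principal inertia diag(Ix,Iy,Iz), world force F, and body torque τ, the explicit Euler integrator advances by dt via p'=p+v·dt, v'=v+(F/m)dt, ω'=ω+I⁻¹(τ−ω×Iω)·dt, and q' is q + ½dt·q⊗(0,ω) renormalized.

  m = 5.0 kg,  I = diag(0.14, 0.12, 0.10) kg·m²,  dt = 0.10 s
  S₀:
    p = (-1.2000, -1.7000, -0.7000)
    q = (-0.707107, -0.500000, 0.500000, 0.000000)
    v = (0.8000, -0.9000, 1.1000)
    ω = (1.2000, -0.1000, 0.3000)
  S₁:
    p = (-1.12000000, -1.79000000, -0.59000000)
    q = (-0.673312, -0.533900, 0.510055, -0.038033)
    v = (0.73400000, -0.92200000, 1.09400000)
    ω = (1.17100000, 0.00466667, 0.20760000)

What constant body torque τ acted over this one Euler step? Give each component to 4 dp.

τ = (-0.0400, 0.1400, -0.0900)

Δω = ω₁−ω₀ = (-0.02900000, 0.10466667, -0.09240000)
I·α + gyro = (-0.0400, 0.1400, -0.0900)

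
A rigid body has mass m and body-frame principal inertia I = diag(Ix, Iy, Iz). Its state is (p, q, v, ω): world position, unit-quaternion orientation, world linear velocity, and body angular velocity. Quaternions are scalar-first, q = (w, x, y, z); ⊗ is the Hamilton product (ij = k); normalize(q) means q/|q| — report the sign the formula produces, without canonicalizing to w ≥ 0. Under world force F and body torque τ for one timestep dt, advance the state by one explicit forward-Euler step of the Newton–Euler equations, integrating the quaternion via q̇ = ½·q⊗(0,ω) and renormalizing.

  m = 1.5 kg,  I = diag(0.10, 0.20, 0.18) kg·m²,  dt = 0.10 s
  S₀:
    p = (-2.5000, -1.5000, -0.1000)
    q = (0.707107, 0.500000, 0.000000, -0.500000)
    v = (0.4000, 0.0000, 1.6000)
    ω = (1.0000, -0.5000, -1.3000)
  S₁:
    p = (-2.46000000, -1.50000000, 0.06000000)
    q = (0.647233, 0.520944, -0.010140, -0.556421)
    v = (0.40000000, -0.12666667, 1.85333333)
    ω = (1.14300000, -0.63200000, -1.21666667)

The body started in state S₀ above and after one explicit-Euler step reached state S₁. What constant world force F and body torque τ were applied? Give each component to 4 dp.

ω₁ − ω₀ = (0.14300000, -0.13200000, 0.08333333)
precession coupling = (-0.0130, 0.1040, -0.0500)
applied torque τ = (0.1300, -0.1600, 0.1000)
v₁ − v₀ = (0.00000000, -0.12666667, 0.25333333)
applied force F = (0.0000, -1.9000, 3.8000)

F = (0.0000, -1.9000, 3.8000)
τ = (0.1300, -0.1600, 0.1000)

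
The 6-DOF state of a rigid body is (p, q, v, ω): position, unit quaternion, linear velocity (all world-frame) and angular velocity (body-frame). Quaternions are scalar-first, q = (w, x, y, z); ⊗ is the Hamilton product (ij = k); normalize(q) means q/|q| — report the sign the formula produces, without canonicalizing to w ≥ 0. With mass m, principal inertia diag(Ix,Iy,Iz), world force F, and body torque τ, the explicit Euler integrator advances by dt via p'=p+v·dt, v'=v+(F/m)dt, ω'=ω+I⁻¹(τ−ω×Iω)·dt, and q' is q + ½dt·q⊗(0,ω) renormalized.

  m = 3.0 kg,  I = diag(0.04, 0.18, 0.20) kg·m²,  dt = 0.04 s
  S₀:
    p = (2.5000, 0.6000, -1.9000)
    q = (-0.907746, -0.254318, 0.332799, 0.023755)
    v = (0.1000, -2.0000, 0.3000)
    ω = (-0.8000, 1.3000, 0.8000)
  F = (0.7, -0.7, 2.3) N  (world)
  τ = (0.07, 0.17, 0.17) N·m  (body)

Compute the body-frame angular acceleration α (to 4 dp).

α = (1.2300, 0.3756, 1.5780)

gyro term ω×Iω = (0.0208, 0.1024, -0.1456)
angular accel α = (1.2300, 0.3756, 1.5780)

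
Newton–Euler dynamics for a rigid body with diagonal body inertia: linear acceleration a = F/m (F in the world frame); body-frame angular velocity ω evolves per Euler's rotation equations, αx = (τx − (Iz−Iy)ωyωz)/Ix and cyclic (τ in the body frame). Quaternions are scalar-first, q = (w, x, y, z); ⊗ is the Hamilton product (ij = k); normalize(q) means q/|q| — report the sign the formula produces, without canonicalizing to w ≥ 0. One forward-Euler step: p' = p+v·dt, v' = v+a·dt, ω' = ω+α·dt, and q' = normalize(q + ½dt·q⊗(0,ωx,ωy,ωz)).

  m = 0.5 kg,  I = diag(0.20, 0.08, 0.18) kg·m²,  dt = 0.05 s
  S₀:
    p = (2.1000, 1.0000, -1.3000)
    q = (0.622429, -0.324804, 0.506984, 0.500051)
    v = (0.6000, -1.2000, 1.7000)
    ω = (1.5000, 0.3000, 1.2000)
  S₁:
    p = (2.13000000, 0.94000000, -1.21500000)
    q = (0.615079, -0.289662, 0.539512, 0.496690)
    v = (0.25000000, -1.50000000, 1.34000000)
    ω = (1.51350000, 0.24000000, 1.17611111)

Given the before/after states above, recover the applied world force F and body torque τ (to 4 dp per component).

F = (-3.5000, -3.0000, -3.6000)
τ = (0.0900, -0.0600, -0.1400)

velocity change Δv = (-0.35000000, -0.30000000, -0.36000000)
applied force F = (-3.5000, -3.0000, -3.6000)
ω₁ − ω₀ = (0.01350000, -0.06000000, -0.02388889)
precession coupling = (0.0360, 0.0360, -0.0540)
I·α + gyro = (0.0900, -0.0600, -0.1400)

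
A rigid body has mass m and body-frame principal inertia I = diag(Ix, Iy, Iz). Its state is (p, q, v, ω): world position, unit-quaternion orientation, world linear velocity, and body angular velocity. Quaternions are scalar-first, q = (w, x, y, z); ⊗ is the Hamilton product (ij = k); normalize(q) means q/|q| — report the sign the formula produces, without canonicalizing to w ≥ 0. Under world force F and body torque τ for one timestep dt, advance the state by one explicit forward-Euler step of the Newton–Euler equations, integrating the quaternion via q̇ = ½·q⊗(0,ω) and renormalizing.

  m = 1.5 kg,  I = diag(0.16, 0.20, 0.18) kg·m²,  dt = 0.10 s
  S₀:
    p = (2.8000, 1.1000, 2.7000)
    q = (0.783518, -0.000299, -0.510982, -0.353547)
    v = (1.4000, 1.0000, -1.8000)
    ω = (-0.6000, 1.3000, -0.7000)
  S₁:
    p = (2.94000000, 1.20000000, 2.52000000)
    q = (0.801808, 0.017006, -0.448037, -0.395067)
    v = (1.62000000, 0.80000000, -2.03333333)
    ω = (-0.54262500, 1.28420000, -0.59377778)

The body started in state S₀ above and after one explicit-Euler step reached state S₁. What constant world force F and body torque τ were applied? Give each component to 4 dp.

F = (3.3000, -3.0000, -3.5000)
τ = (0.1100, -0.0400, 0.1600)

v₁ − v₀ = (0.22000000, -0.20000000, -0.23333333)
applied force F = (3.3000, -3.0000, -3.5000)
rate change Δω = (0.05737500, -0.01580000, 0.10622222)
I·α + gyro = (0.1100, -0.0400, 0.1600)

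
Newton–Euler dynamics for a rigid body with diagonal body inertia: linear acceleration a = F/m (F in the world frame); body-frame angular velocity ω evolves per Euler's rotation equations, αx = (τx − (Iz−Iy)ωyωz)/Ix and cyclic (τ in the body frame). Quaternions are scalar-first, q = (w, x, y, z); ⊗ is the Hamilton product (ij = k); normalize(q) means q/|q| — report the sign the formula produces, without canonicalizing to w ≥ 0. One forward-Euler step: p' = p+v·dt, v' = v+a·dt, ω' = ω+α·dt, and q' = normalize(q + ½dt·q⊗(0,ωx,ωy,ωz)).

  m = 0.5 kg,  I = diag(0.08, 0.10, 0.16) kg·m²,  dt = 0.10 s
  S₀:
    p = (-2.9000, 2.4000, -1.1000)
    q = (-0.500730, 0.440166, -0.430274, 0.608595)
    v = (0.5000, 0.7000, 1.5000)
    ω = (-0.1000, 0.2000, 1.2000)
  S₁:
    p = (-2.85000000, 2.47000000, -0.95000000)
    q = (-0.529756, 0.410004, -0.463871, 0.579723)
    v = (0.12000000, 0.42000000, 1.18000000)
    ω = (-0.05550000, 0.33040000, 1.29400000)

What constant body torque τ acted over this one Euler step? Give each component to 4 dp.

τ = (0.0500, 0.1400, 0.1500)

ω₁ − ω₀ = (0.04450000, 0.13040000, 0.09400000)
gyro term ω₀×Iω₀ = (0.0144, 0.0096, -0.0004)
applied torque τ = (0.0500, 0.1400, 0.1500)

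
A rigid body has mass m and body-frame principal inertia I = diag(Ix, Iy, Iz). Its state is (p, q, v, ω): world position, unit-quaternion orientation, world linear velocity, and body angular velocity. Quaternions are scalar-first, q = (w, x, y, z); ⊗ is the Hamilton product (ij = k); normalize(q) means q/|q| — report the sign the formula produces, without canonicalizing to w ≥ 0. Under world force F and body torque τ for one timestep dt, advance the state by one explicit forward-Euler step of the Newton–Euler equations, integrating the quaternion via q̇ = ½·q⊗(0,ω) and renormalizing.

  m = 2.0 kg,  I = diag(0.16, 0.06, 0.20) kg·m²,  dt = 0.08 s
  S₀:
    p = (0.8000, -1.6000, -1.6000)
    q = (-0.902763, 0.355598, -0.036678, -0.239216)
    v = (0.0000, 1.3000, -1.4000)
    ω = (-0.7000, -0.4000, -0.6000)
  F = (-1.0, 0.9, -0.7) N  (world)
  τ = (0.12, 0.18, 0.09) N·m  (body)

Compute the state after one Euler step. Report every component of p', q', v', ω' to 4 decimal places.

a = F/m = (-0.5000, 0.4500, -0.3500)
new position p' = (0.8000, -1.4960, -1.7120)
v' = v + a·dt = (-0.0400, 1.3360, -1.4280)
precession coupling ω×(Iω) = (0.0336, -0.0168, -0.0280)
(τ − ω×Iω)/I = (0.5400, 3.2800, 0.5900)
new body rate ω' = (-0.6568, -0.1376, -0.5528)
Hamilton product q⊗(0,ω) = (0.0907178, 0.5582545, 0.7419152, 0.3737440)
q + ½dt·q⊗(0,ω), renormalized = (-0.8984, 0.3776, -0.0070, -0.2241)

p' = (0.8000, -1.4960, -1.7120)
q' = (-0.8984, 0.3776, -0.0070, -0.2241)
v' = (-0.0400, 1.3360, -1.4280)
ω' = (-0.6568, -0.1376, -0.5528)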